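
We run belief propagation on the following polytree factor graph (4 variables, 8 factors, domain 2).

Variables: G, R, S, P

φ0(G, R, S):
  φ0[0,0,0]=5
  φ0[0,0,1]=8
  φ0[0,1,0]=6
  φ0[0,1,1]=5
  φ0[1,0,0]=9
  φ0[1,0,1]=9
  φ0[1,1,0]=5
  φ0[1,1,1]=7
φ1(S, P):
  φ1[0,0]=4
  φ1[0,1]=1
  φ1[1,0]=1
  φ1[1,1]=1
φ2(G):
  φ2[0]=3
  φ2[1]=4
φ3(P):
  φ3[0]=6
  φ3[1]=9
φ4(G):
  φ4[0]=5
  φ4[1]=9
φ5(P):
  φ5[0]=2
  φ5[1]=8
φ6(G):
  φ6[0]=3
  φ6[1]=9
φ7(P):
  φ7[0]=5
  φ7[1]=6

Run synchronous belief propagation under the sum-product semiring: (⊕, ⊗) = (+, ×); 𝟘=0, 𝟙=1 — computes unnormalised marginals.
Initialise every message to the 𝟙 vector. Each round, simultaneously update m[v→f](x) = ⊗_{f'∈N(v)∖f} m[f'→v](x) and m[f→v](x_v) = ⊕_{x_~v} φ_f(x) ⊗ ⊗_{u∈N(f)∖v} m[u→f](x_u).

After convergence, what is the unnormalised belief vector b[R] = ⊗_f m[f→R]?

b[R] = [3722544, 2496636]

init: all messages = 𝟙 over 2 values
r1 m[φ0→G] = [24, 30]
r1 m[φ0→R] = [31, 23]
r1 m[φ0→S] = [25, 29]
r1 m[φ1→S] = [5, 2]
r1 m[φ1→P] = [5, 2]
r1 m[φ2→G] = [3, 4]
r1 m[φ3→P] = [6, 9]
r1 m[φ4→G] = [5, 9]
r1 m[φ5→P] = [2, 8]
r1 m[φ6→G] = [3, 9]
r1 m[φ7→P] = [5, 6]
r1 m[G→φ0] = [1, 1]
r1 m[G→φ2] = [1, 1]
r1 m[G→φ4] = [1, 1]
r1 m[G→φ6] = [1, 1]
r1 m[R→φ0] = [1, 1]
r1 m[S→φ0] = [1, 1]
r1 m[S→φ1] = [1, 1]
r1 m[P→φ1] = [1, 1]
r1 m[P→φ3] = [1, 1]
r1 m[P→φ5] = [1, 1]
r1 m[P→φ7] = [1, 1]
r2 m[φ0→G] = [24, 30]
r2 m[φ0→R] = [31, 23]
r2 m[φ0→S] = [25, 29]
r2 m[φ1→S] = [5, 2]
r2 m[φ1→P] = [5, 2]
r2 m[φ2→G] = [3, 4]
r2 m[φ3→P] = [6, 9]
r2 m[φ4→G] = [5, 9]
r2 m[φ5→P] = [2, 8]
r2 m[φ6→G] = [3, 9]
r2 m[φ7→P] = [5, 6]
r2 m[G→φ0] = [45, 324]
r2 m[G→φ2] = [360, 2430]
r2 m[G→φ4] = [216, 1080]
r2 m[G→φ6] = [360, 1080]
r2 m[R→φ0] = [1, 1]
r2 m[S→φ0] = [5, 2]
r2 m[S→φ1] = [25, 29]
r2 m[P→φ1] = [60, 432]
r2 m[P→φ3] = [50, 96]
r2 m[P→φ5] = [150, 108]
r2 m[P→φ7] = [60, 144]
r3 m[φ0→G] = [81, 102]
r3 m[φ0→R] = [22257, 14436]
r3 m[φ0→S] = [5031, 5769]
r3 m[φ1→S] = [672, 492]
r3 m[φ1→P] = [129, 54]
r3 m[φ2→G] = [3, 4]
r3 m[φ3→P] = [6, 9]
r3 m[φ4→G] = [5, 9]
r3 m[φ5→P] = [2, 8]
r3 m[φ6→G] = [3, 9]
r3 m[φ7→P] = [5, 6]
r3 m[G→φ0] = [45, 324]
r3 m[G→φ2] = [360, 2430]
r3 m[G→φ4] = [216, 1080]
r3 m[G→φ6] = [360, 1080]
r3 m[R→φ0] = [1, 1]
r3 m[S→φ0] = [5, 2]
r3 m[S→φ1] = [25, 29]
r3 m[P→φ1] = [60, 432]
r3 m[P→φ3] = [50, 96]
r3 m[P→φ5] = [150, 108]
r3 m[P→φ7] = [60, 144]
r4 m[φ0→G] = [81, 102]
r4 m[φ0→R] = [22257, 14436]
r4 m[φ0→S] = [5031, 5769]
r4 m[φ1→S] = [672, 492]
r4 m[φ1→P] = [129, 54]
r4 m[φ2→G] = [3, 4]
r4 m[φ3→P] = [6, 9]
r4 m[φ4→G] = [5, 9]
r4 m[φ5→P] = [2, 8]
r4 m[φ6→G] = [3, 9]
r4 m[φ7→P] = [5, 6]
r4 m[G→φ0] = [45, 324]
r4 m[G→φ2] = [1215, 8262]
r4 m[G→φ4] = [729, 3672]
r4 m[G→φ6] = [1215, 3672]
r4 m[R→φ0] = [1, 1]
r4 m[S→φ0] = [672, 492]
r4 m[S→φ1] = [5031, 5769]
r4 m[P→φ1] = [60, 432]
r4 m[P→φ3] = [1290, 2592]
r4 m[P→φ5] = [3870, 2916]
r4 m[P→φ7] = [1548, 3888]
r5 m[φ0→G] = [13788, 17280]
r5 m[φ0→R] = [3722544, 2496636]
r5 m[φ0→S] = [5031, 5769]
r5 m[φ1→S] = [672, 492]
r5 m[φ1→P] = [25893, 10800]
r5 m[φ2→G] = [3, 4]
r5 m[φ3→P] = [6, 9]
r5 m[φ4→G] = [5, 9]
r5 m[φ5→P] = [2, 8]
r5 m[φ6→G] = [3, 9]
r5 m[φ7→P] = [5, 6]
r5 m[G→φ0] = [45, 324]
r5 m[G→φ2] = [1215, 8262]
r5 m[G→φ4] = [729, 3672]
r5 m[G→φ6] = [1215, 3672]
r5 m[R→φ0] = [1, 1]
r5 m[S→φ0] = [672, 492]
r5 m[S→φ1] = [5031, 5769]
r5 m[P→φ1] = [60, 432]
r5 m[P→φ3] = [1290, 2592]
r5 m[P→φ5] = [3870, 2916]
r5 m[P→φ7] = [1548, 3888]
r6 m[φ0→G] = [13788, 17280]
r6 m[φ0→R] = [3722544, 2496636]
r6 m[φ0→S] = [5031, 5769]
r6 m[φ1→S] = [672, 492]
r6 m[φ1→P] = [25893, 10800]
r6 m[φ2→G] = [3, 4]
r6 m[φ3→P] = [6, 9]
r6 m[φ4→G] = [5, 9]
r6 m[φ5→P] = [2, 8]
r6 m[φ6→G] = [3, 9]
r6 m[φ7→P] = [5, 6]
r6 m[G→φ0] = [45, 324]
r6 m[G→φ2] = [206820, 1399680]
r6 m[G→φ4] = [124092, 622080]
r6 m[G→φ6] = [206820, 622080]
r6 m[R→φ0] = [1, 1]
r6 m[S→φ0] = [672, 492]
r6 m[S→φ1] = [5031, 5769]
r6 m[P→φ1] = [60, 432]
r6 m[P→φ3] = [258930, 518400]
r6 m[P→φ5] = [776790, 583200]
r6 m[P→φ7] = [310716, 777600]
r7 m[φ0→G] = [13788, 17280]
r7 m[φ0→R] = [3722544, 2496636]
r7 m[φ0→S] = [5031, 5769]
r7 m[φ1→S] = [672, 492]
r7 m[φ1→P] = [25893, 10800]
r7 m[φ2→G] = [3, 4]
r7 m[φ3→P] = [6, 9]
r7 m[φ4→G] = [5, 9]
r7 m[φ5→P] = [2, 8]
r7 m[φ6→G] = [3, 9]
r7 m[φ7→P] = [5, 6]
r7 m[G→φ0] = [45, 324]
r7 m[G→φ2] = [206820, 1399680]
r7 m[G→φ4] = [124092, 622080]
r7 m[G→φ6] = [206820, 622080]
r7 m[R→φ0] = [1, 1]
r7 m[S→φ0] = [672, 492]
r7 m[S→φ1] = [5031, 5769]
r7 m[P→φ1] = [60, 432]
r7 m[P→φ3] = [258930, 518400]
r7 m[P→φ5] = [776790, 583200]
r7 m[P→φ7] = [310716, 777600]
fixed point reached at round 7
b[R] = ⊗ incoming = [3722544, 2496636]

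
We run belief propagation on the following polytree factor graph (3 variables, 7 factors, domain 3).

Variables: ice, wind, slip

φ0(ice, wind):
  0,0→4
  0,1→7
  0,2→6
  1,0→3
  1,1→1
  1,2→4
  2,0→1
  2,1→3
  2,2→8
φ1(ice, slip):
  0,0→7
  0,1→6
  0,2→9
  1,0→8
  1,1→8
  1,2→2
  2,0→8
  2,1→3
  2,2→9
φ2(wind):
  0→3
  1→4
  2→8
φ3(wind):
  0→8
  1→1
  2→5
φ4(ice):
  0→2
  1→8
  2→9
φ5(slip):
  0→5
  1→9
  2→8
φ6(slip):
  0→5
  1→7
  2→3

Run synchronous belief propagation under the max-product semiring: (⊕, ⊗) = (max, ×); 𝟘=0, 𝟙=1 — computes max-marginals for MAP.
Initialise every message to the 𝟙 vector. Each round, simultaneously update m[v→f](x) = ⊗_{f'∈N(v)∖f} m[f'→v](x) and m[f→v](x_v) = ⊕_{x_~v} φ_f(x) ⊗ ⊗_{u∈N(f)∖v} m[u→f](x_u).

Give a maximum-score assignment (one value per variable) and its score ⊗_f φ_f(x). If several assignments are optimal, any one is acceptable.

init: all messages = 𝟙 over 3 values
r1 m[φ0→ice] = [7, 4, 8]
r1 m[φ0→wind] = [4, 7, 8]
r1 m[φ1→ice] = [9, 8, 9]
r1 m[φ1→slip] = [8, 8, 9]
r1 m[φ2→wind] = [3, 4, 8]
r1 m[φ3→wind] = [8, 1, 5]
r1 m[φ4→ice] = [2, 8, 9]
r1 m[φ5→slip] = [5, 9, 8]
r1 m[φ6→slip] = [5, 7, 3]
r1 m[ice→φ0] = [1, 1, 1]
r1 m[ice→φ1] = [1, 1, 1]
r1 m[ice→φ4] = [1, 1, 1]
r1 m[wind→φ0] = [1, 1, 1]
r1 m[wind→φ2] = [1, 1, 1]
r1 m[wind→φ3] = [1, 1, 1]
r1 m[slip→φ1] = [1, 1, 1]
r1 m[slip→φ5] = [1, 1, 1]
r1 m[slip→φ6] = [1, 1, 1]
r2 m[φ0→ice] = [7, 4, 8]
r2 m[φ0→wind] = [4, 7, 8]
r2 m[φ1→ice] = [9, 8, 9]
r2 m[φ1→slip] = [8, 8, 9]
r2 m[φ2→wind] = [3, 4, 8]
r2 m[φ3→wind] = [8, 1, 5]
r2 m[φ4→ice] = [2, 8, 9]
r2 m[φ5→slip] = [5, 9, 8]
r2 m[φ6→slip] = [5, 7, 3]
r2 m[ice→φ0] = [18, 64, 81]
r2 m[ice→φ1] = [14, 32, 72]
r2 m[ice→φ4] = [63, 32, 72]
r2 m[wind→φ0] = [24, 4, 40]
r2 m[wind→φ2] = [32, 7, 40]
r2 m[wind→φ3] = [12, 28, 64]
r2 m[slip→φ1] = [25, 63, 24]
r2 m[slip→φ5] = [40, 56, 27]
r2 m[slip→φ6] = [40, 72, 72]
r3 m[φ0→ice] = [240, 160, 320]
r3 m[φ0→wind] = [192, 243, 648]
r3 m[φ1→ice] = [378, 504, 216]
r3 m[φ1→slip] = [576, 256, 648]
r3 m[φ2→wind] = [3, 4, 8]
r3 m[φ3→wind] = [8, 1, 5]
r3 m[φ4→ice] = [2, 8, 9]
r3 m[φ5→slip] = [5, 9, 8]
r3 m[φ6→slip] = [5, 7, 3]
r3 m[ice→φ0] = [18, 64, 81]
r3 m[ice→φ1] = [14, 32, 72]
r3 m[ice→φ4] = [63, 32, 72]
r3 m[wind→φ0] = [24, 4, 40]
r3 m[wind→φ2] = [32, 7, 40]
r3 m[wind→φ3] = [12, 28, 64]
r3 m[slip→φ1] = [25, 63, 24]
r3 m[slip→φ5] = [40, 56, 27]
r3 m[slip→φ6] = [40, 72, 72]
r4 m[φ0→ice] = [240, 160, 320]
r4 m[φ0→wind] = [192, 243, 648]
r4 m[φ1→ice] = [378, 504, 216]
r4 m[φ1→slip] = [576, 256, 648]
r4 m[φ2→wind] = [3, 4, 8]
r4 m[φ3→wind] = [8, 1, 5]
r4 m[φ4→ice] = [2, 8, 9]
r4 m[φ5→slip] = [5, 9, 8]
r4 m[φ6→slip] = [5, 7, 3]
r4 m[ice→φ0] = [756, 4032, 1944]
r4 m[ice→φ1] = [480, 1280, 2880]
r4 m[ice→φ4] = [90720, 80640, 69120]
r4 m[wind→φ0] = [24, 4, 40]
r4 m[wind→φ2] = [1536, 243, 3240]
r4 m[wind→φ3] = [576, 972, 5184]
r4 m[slip→φ1] = [25, 63, 24]
r4 m[slip→φ5] = [2880, 1792, 1944]
r4 m[slip→φ6] = [2880, 2304, 5184]
r5 m[φ0→ice] = [240, 160, 320]
r5 m[φ0→wind] = [12096, 5832, 16128]
r5 m[φ1→ice] = [378, 504, 216]
r5 m[φ1→slip] = [23040, 10240, 25920]
r5 m[φ2→wind] = [3, 4, 8]
r5 m[φ3→wind] = [8, 1, 5]
r5 m[φ4→ice] = [2, 8, 9]
r5 m[φ5→slip] = [5, 9, 8]
r5 m[φ6→slip] = [5, 7, 3]
r5 m[ice→φ0] = [756, 4032, 1944]
r5 m[ice→φ1] = [480, 1280, 2880]
r5 m[ice→φ4] = [90720, 80640, 69120]
r5 m[wind→φ0] = [24, 4, 40]
r5 m[wind→φ2] = [1536, 243, 3240]
r5 m[wind→φ3] = [576, 972, 5184]
r5 m[slip→φ1] = [25, 63, 24]
r5 m[slip→φ5] = [2880, 1792, 1944]
r5 m[slip→φ6] = [2880, 2304, 5184]
r6 m[φ0→ice] = [240, 160, 320]
r6 m[φ0→wind] = [12096, 5832, 16128]
r6 m[φ1→ice] = [378, 504, 216]
r6 m[φ1→slip] = [23040, 10240, 25920]
r6 m[φ2→wind] = [3, 4, 8]
r6 m[φ3→wind] = [8, 1, 5]
r6 m[φ4→ice] = [2, 8, 9]
r6 m[φ5→slip] = [5, 9, 8]
r6 m[φ6→slip] = [5, 7, 3]
r6 m[ice→φ0] = [756, 4032, 1944]
r6 m[ice→φ1] = [480, 1280, 2880]
r6 m[ice→φ4] = [90720, 80640, 69120]
r6 m[wind→φ0] = [24, 4, 40]
r6 m[wind→φ2] = [96768, 5832, 80640]
r6 m[wind→φ3] = [36288, 23328, 129024]
r6 m[slip→φ1] = [25, 63, 24]
r6 m[slip→φ5] = [115200, 71680, 77760]
r6 m[slip→φ6] = [115200, 92160, 207360]
r7 m[φ0→ice] = [240, 160, 320]
r7 m[φ0→wind] = [12096, 5832, 16128]
r7 m[φ1→ice] = [378, 504, 216]
r7 m[φ1→slip] = [23040, 10240, 25920]
r7 m[φ2→wind] = [3, 4, 8]
r7 m[φ3→wind] = [8, 1, 5]
r7 m[φ4→ice] = [2, 8, 9]
r7 m[φ5→slip] = [5, 9, 8]
r7 m[φ6→slip] = [5, 7, 3]
r7 m[ice→φ0] = [756, 4032, 1944]
r7 m[ice→φ1] = [480, 1280, 2880]
r7 m[ice→φ4] = [90720, 80640, 69120]
r7 m[wind→φ0] = [24, 4, 40]
r7 m[wind→φ2] = [96768, 5832, 80640]
r7 m[wind→φ3] = [36288, 23328, 129024]
r7 m[slip→φ1] = [25, 63, 24]
r7 m[slip→φ5] = [115200, 71680, 77760]
r7 m[slip→φ6] = [115200, 92160, 207360]
fixed point reached at round 7
traceback from ice: (ice=1, wind=2, slip=1), score=645120

assignment: (ice=1, wind=2, slip=1); score = 645120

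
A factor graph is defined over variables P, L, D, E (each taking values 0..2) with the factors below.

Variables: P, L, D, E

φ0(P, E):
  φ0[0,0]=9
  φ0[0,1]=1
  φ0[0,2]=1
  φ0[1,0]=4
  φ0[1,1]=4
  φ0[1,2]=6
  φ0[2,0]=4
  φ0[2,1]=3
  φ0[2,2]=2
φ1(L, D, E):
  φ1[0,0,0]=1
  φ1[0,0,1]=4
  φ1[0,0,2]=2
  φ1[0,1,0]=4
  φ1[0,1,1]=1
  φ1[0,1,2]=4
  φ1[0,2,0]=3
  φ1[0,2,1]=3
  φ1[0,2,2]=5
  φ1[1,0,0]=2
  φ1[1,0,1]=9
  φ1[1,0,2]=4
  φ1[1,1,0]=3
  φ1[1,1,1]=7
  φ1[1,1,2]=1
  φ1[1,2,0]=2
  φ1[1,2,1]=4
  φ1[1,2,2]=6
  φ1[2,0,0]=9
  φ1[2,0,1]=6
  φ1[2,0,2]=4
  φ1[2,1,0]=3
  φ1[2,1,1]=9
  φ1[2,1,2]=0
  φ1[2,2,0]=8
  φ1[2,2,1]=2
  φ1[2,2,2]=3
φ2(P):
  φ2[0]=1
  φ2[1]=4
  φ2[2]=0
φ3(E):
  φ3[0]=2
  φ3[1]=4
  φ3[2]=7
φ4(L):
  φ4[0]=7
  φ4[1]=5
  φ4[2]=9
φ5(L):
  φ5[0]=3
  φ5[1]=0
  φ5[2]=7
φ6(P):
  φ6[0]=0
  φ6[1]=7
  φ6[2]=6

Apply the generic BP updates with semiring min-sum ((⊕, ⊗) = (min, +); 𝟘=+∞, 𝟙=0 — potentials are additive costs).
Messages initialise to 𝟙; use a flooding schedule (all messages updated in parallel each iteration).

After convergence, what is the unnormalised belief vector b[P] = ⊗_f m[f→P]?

init: all messages = 𝟙 over 3 values
r1 m[φ0→P] = [1, 4, 2]
r1 m[φ0→E] = [4, 1, 1]
r1 m[φ1→L] = [1, 1, 0]
r1 m[φ1→D] = [1, 0, 2]
r1 m[φ1→E] = [1, 1, 0]
r1 m[φ2→P] = [1, 4, 0]
r1 m[φ3→E] = [2, 4, 7]
r1 m[φ4→L] = [7, 5, 9]
r1 m[φ5→L] = [3, 0, 7]
r1 m[φ6→P] = [0, 7, 6]
r1 m[P→φ0] = [0, 0, 0]
r1 m[P→φ2] = [0, 0, 0]
r1 m[P→φ6] = [0, 0, 0]
r1 m[L→φ1] = [0, 0, 0]
r1 m[L→φ4] = [0, 0, 0]
r1 m[L→φ5] = [0, 0, 0]
r1 m[D→φ1] = [0, 0, 0]
r1 m[E→φ0] = [0, 0, 0]
r1 m[E→φ1] = [0, 0, 0]
r1 m[E→φ3] = [0, 0, 0]
r2 m[φ0→P] = [1, 4, 2]
r2 m[φ0→E] = [4, 1, 1]
r2 m[φ1→L] = [1, 1, 0]
r2 m[φ1→D] = [1, 0, 2]
r2 m[φ1→E] = [1, 1, 0]
r2 m[φ2→P] = [1, 4, 0]
r2 m[φ3→E] = [2, 4, 7]
r2 m[φ4→L] = [7, 5, 9]
r2 m[φ5→L] = [3, 0, 7]
r2 m[φ6→P] = [0, 7, 6]
r2 m[P→φ0] = [1, 11, 6]
r2 m[P→φ2] = [1, 11, 8]
r2 m[P→φ6] = [2, 8, 2]
r2 m[L→φ1] = [10, 5, 16]
r2 m[L→φ4] = [4, 1, 7]
r2 m[L→φ5] = [8, 6, 9]
r2 m[D→φ1] = [0, 0, 0]
r2 m[E→φ0] = [3, 5, 7]
r2 m[E→φ1] = [6, 5, 8]
r2 m[E→φ3] = [5, 2, 1]
r3 m[φ0→P] = [6, 7, 7]
r3 m[φ0→E] = [10, 2, 2]
r3 m[φ1→L] = [6, 8, 7]
r3 m[φ1→D] = [13, 14, 13]
r3 m[φ1→E] = [7, 9, 6]
r3 m[φ2→P] = [1, 4, 0]
r3 m[φ3→E] = [2, 4, 7]
r3 m[φ4→L] = [7, 5, 9]
r3 m[φ5→L] = [3, 0, 7]
r3 m[φ6→P] = [0, 7, 6]
r3 m[P→φ0] = [1, 11, 6]
r3 m[P→φ2] = [1, 11, 8]
r3 m[P→φ6] = [2, 8, 2]
r3 m[L→φ1] = [10, 5, 16]
r3 m[L→φ4] = [4, 1, 7]
r3 m[L→φ5] = [8, 6, 9]
r3 m[D→φ1] = [0, 0, 0]
r3 m[E→φ0] = [3, 5, 7]
r3 m[E→φ1] = [6, 5, 8]
r3 m[E→φ3] = [5, 2, 1]
r4 m[φ0→P] = [6, 7, 7]
r4 m[φ0→E] = [10, 2, 2]
r4 m[φ1→L] = [6, 8, 7]
r4 m[φ1→D] = [13, 14, 13]
r4 m[φ1→E] = [7, 9, 6]
r4 m[φ2→P] = [1, 4, 0]
r4 m[φ3→E] = [2, 4, 7]
r4 m[φ4→L] = [7, 5, 9]
r4 m[φ5→L] = [3, 0, 7]
r4 m[φ6→P] = [0, 7, 6]
r4 m[P→φ0] = [1, 11, 6]
r4 m[P→φ2] = [6, 14, 13]
r4 m[P→φ6] = [7, 11, 7]
r4 m[L→φ1] = [10, 5, 16]
r4 m[L→φ4] = [9, 8, 14]
r4 m[L→φ5] = [13, 13, 16]
r4 m[D→φ1] = [0, 0, 0]
r4 m[E→φ0] = [9, 13, 13]
r4 m[E→φ1] = [12, 6, 9]
r4 m[E→φ3] = [17, 11, 8]
r5 m[φ0→P] = [14, 13, 13]
r5 m[φ0→E] = [10, 2, 2]
r5 m[φ1→L] = [7, 10, 8]
r5 m[φ1→D] = [18, 15, 15]
r5 m[φ1→E] = [7, 9, 6]
r5 m[φ2→P] = [1, 4, 0]
r5 m[φ3→E] = [2, 4, 7]
r5 m[φ4→L] = [7, 5, 9]
r5 m[φ5→L] = [3, 0, 7]
r5 m[φ6→P] = [0, 7, 6]
r5 m[P→φ0] = [1, 11, 6]
r5 m[P→φ2] = [6, 14, 13]
r5 m[P→φ6] = [7, 11, 7]
r5 m[L→φ1] = [10, 5, 16]
r5 m[L→φ4] = [9, 8, 14]
r5 m[L→φ5] = [13, 13, 16]
r5 m[D→φ1] = [0, 0, 0]
r5 m[E→φ0] = [9, 13, 13]
r5 m[E→φ1] = [12, 6, 9]
r5 m[E→φ3] = [17, 11, 8]
r6 m[φ0→P] = [14, 13, 13]
r6 m[φ0→E] = [10, 2, 2]
r6 m[φ1→L] = [7, 10, 8]
r6 m[φ1→D] = [18, 15, 15]
r6 m[φ1→E] = [7, 9, 6]
r6 m[φ2→P] = [1, 4, 0]
r6 m[φ3→E] = [2, 4, 7]
r6 m[φ4→L] = [7, 5, 9]
r6 m[φ5→L] = [3, 0, 7]
r6 m[φ6→P] = [0, 7, 6]
r6 m[P→φ0] = [1, 11, 6]
r6 m[P→φ2] = [14, 20, 19]
r6 m[P→φ6] = [15, 17, 13]
r6 m[L→φ1] = [10, 5, 16]
r6 m[L→φ4] = [10, 10, 15]
r6 m[L→φ5] = [14, 15, 17]
r6 m[D→φ1] = [0, 0, 0]
r6 m[E→φ0] = [9, 13, 13]
r6 m[E→φ1] = [12, 6, 9]
r6 m[E→φ3] = [17, 11, 8]
r7 m[φ0→P] = [14, 13, 13]
r7 m[φ0→E] = [10, 2, 2]
r7 m[φ1→L] = [7, 10, 8]
r7 m[φ1→D] = [18, 15, 15]
r7 m[φ1→E] = [7, 9, 6]
r7 m[φ2→P] = [1, 4, 0]
r7 m[φ3→E] = [2, 4, 7]
r7 m[φ4→L] = [7, 5, 9]
r7 m[φ5→L] = [3, 0, 7]
r7 m[φ6→P] = [0, 7, 6]
r7 m[P→φ0] = [1, 11, 6]
r7 m[P→φ2] = [14, 20, 19]
r7 m[P→φ6] = [15, 17, 13]
r7 m[L→φ1] = [10, 5, 16]
r7 m[L→φ4] = [10, 10, 15]
r7 m[L→φ5] = [14, 15, 17]
r7 m[D→φ1] = [0, 0, 0]
r7 m[E→φ0] = [9, 13, 13]
r7 m[E→φ1] = [12, 6, 9]
r7 m[E→φ3] = [17, 11, 8]
fixed point reached at round 7
b[P] = ⊗ incoming = [15, 24, 19]

b[P] = [15, 24, 19]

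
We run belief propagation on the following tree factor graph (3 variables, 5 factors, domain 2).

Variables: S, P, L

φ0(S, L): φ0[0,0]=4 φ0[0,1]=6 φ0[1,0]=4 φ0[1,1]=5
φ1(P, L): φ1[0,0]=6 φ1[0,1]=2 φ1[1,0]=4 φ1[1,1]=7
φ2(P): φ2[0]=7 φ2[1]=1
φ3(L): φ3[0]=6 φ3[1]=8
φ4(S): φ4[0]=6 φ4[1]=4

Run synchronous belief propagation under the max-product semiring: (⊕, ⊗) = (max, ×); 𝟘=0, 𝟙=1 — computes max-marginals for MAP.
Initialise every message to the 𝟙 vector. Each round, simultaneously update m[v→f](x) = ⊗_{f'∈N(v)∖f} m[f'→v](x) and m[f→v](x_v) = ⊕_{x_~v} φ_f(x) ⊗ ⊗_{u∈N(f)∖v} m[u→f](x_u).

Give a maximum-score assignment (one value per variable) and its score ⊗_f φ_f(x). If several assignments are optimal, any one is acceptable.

assignment: (S=0, P=0, L=0); score = 6048

init: all messages = 𝟙 over 2 values
r1 m[φ0→S] = [6, 5]
r1 m[φ0→L] = [4, 6]
r1 m[φ1→P] = [6, 7]
r1 m[φ1→L] = [6, 7]
r1 m[φ2→P] = [7, 1]
r1 m[φ3→L] = [6, 8]
r1 m[φ4→S] = [6, 4]
r1 m[S→φ0] = [1, 1]
r1 m[S→φ4] = [1, 1]
r1 m[P→φ1] = [1, 1]
r1 m[P→φ2] = [1, 1]
r1 m[L→φ0] = [1, 1]
r1 m[L→φ1] = [1, 1]
r1 m[L→φ3] = [1, 1]
r2 m[φ0→S] = [6, 5]
r2 m[φ0→L] = [4, 6]
r2 m[φ1→P] = [6, 7]
r2 m[φ1→L] = [6, 7]
r2 m[φ2→P] = [7, 1]
r2 m[φ3→L] = [6, 8]
r2 m[φ4→S] = [6, 4]
r2 m[S→φ0] = [6, 4]
r2 m[S→φ4] = [6, 5]
r2 m[P→φ1] = [7, 1]
r2 m[P→φ2] = [6, 7]
r2 m[L→φ0] = [36, 56]
r2 m[L→φ1] = [24, 48]
r2 m[L→φ3] = [24, 42]
r3 m[φ0→S] = [336, 280]
r3 m[φ0→L] = [24, 36]
r3 m[φ1→P] = [144, 336]
r3 m[φ1→L] = [42, 14]
r3 m[φ2→P] = [7, 1]
r3 m[φ3→L] = [6, 8]
r3 m[φ4→S] = [6, 4]
r3 m[S→φ0] = [6, 4]
r3 m[S→φ4] = [6, 5]
r3 m[P→φ1] = [7, 1]
r3 m[P→φ2] = [6, 7]
r3 m[L→φ0] = [36, 56]
r3 m[L→φ1] = [24, 48]
r3 m[L→φ3] = [24, 42]
r4 m[φ0→S] = [336, 280]
r4 m[φ0→L] = [24, 36]
r4 m[φ1→P] = [144, 336]
r4 m[φ1→L] = [42, 14]
r4 m[φ2→P] = [7, 1]
r4 m[φ3→L] = [6, 8]
r4 m[φ4→S] = [6, 4]
r4 m[S→φ0] = [6, 4]
r4 m[S→φ4] = [336, 280]
r4 m[P→φ1] = [7, 1]
r4 m[P→φ2] = [144, 336]
r4 m[L→φ0] = [252, 112]
r4 m[L→φ1] = [144, 288]
r4 m[L→φ3] = [1008, 504]
r5 m[φ0→S] = [1008, 1008]
r5 m[φ0→L] = [24, 36]
r5 m[φ1→P] = [864, 2016]
r5 m[φ1→L] = [42, 14]
r5 m[φ2→P] = [7, 1]
r5 m[φ3→L] = [6, 8]
r5 m[φ4→S] = [6, 4]
r5 m[S→φ0] = [6, 4]
r5 m[S→φ4] = [336, 280]
r5 m[P→φ1] = [7, 1]
r5 m[P→φ2] = [144, 336]
r5 m[L→φ0] = [252, 112]
r5 m[L→φ1] = [144, 288]
r5 m[L→φ3] = [1008, 504]
r6 m[φ0→S] = [1008, 1008]
r6 m[φ0→L] = [24, 36]
r6 m[φ1→P] = [864, 2016]
r6 m[φ1→L] = [42, 14]
r6 m[φ2→P] = [7, 1]
r6 m[φ3→L] = [6, 8]
r6 m[φ4→S] = [6, 4]
r6 m[S→φ0] = [6, 4]
r6 m[S→φ4] = [1008, 1008]
r6 m[P→φ1] = [7, 1]
r6 m[P→φ2] = [864, 2016]
r6 m[L→φ0] = [252, 112]
r6 m[L→φ1] = [144, 288]
r6 m[L→φ3] = [1008, 504]
r7 m[φ0→S] = [1008, 1008]
r7 m[φ0→L] = [24, 36]
r7 m[φ1→P] = [864, 2016]
r7 m[φ1→L] = [42, 14]
r7 m[φ2→P] = [7, 1]
r7 m[φ3→L] = [6, 8]
r7 m[φ4→S] = [6, 4]
r7 m[S→φ0] = [6, 4]
r7 m[S→φ4] = [1008, 1008]
r7 m[P→φ1] = [7, 1]
r7 m[P→φ2] = [864, 2016]
r7 m[L→φ0] = [252, 112]
r7 m[L→φ1] = [144, 288]
r7 m[L→φ3] = [1008, 504]
fixed point reached at round 7
traceback from S: (S=0, P=0, L=0), score=6048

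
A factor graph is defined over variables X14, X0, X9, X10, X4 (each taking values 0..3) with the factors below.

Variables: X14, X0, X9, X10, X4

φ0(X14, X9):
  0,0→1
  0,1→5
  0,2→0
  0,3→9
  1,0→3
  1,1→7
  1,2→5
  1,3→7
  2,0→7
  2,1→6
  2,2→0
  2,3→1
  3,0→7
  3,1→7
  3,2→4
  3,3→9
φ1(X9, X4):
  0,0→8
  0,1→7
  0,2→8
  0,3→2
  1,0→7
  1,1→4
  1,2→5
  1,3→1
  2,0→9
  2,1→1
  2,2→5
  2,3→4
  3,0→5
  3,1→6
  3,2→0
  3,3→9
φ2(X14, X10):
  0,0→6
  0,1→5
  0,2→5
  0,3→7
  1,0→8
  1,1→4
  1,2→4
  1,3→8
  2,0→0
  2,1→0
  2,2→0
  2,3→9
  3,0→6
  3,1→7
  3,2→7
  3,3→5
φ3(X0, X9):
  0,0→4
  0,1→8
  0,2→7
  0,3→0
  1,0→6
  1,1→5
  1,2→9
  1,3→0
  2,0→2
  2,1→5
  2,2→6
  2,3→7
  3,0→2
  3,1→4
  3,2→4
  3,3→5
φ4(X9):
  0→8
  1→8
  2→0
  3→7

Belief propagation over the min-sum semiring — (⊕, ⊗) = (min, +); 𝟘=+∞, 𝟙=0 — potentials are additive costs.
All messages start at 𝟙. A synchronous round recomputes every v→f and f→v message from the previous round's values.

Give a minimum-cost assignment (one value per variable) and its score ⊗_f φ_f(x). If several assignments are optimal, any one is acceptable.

assignment: (X14=2, X0=3, X9=2, X10=0, X4=1); score = 5

init: all messages = 𝟙 over 4 values
r1 m[φ0→X14] = [0, 3, 0, 4]
r1 m[φ0→X9] = [1, 5, 0, 1]
r1 m[φ1→X9] = [2, 1, 1, 0]
r1 m[φ1→X4] = [5, 1, 0, 1]
r1 m[φ2→X14] = [5, 4, 0, 5]
r1 m[φ2→X10] = [0, 0, 0, 5]
r1 m[φ3→X0] = [0, 0, 2, 2]
r1 m[φ3→X9] = [2, 4, 4, 0]
r1 m[φ4→X9] = [8, 8, 0, 7]
r1 m[X14→φ0] = [0, 0, 0, 0]
r1 m[X14→φ2] = [0, 0, 0, 0]
r1 m[X0→φ3] = [0, 0, 0, 0]
r1 m[X9→φ0] = [0, 0, 0, 0]
r1 m[X9→φ1] = [0, 0, 0, 0]
r1 m[X9→φ3] = [0, 0, 0, 0]
r1 m[X9→φ4] = [0, 0, 0, 0]
r1 m[X10→φ2] = [0, 0, 0, 0]
r1 m[X4→φ1] = [0, 0, 0, 0]
r2 m[φ0→X14] = [0, 3, 0, 4]
r2 m[φ0→X9] = [1, 5, 0, 1]
r2 m[φ1→X9] = [2, 1, 1, 0]
r2 m[φ1→X4] = [5, 1, 0, 1]
r2 m[φ2→X14] = [5, 4, 0, 5]
r2 m[φ2→X10] = [0, 0, 0, 5]
r2 m[φ3→X0] = [0, 0, 2, 2]
r2 m[φ3→X9] = [2, 4, 4, 0]
r2 m[φ4→X9] = [8, 8, 0, 7]
r2 m[X14→φ0] = [5, 4, 0, 5]
r2 m[X14→φ2] = [0, 3, 0, 4]
r2 m[X0→φ3] = [0, 0, 0, 0]
r2 m[X9→φ0] = [12, 13, 5, 7]
r2 m[X9→φ1] = [11, 17, 4, 8]
r2 m[X9→φ3] = [11, 14, 1, 8]
r2 m[X9→φ4] = [5, 10, 5, 1]
r2 m[X10→φ2] = [0, 0, 0, 0]
r2 m[X4→φ1] = [0, 0, 0, 0]
r3 m[φ0→X14] = [5, 10, 5, 9]
r3 m[φ0→X9] = [6, 6, 0, 1]
r3 m[φ1→X9] = [2, 1, 1, 0]
r3 m[φ1→X4] = [13, 5, 8, 8]
r3 m[φ2→X14] = [5, 4, 0, 5]
r3 m[φ2→X10] = [0, 0, 0, 7]
r3 m[φ3→X0] = [8, 8, 7, 5]
r3 m[φ3→X9] = [2, 4, 4, 0]
r3 m[φ4→X9] = [8, 8, 0, 7]
r3 m[X14→φ0] = [5, 4, 0, 5]
r3 m[X14→φ2] = [0, 3, 0, 4]
r3 m[X0→φ3] = [0, 0, 0, 0]
r3 m[X9→φ0] = [12, 13, 5, 7]
r3 m[X9→φ1] = [11, 17, 4, 8]
r3 m[X9→φ3] = [11, 14, 1, 8]
r3 m[X9→φ4] = [5, 10, 5, 1]
r3 m[X10→φ2] = [0, 0, 0, 0]
r3 m[X4→φ1] = [0, 0, 0, 0]
r4 m[φ0→X14] = [5, 10, 5, 9]
r4 m[φ0→X9] = [6, 6, 0, 1]
r4 m[φ1→X9] = [2, 1, 1, 0]
r4 m[φ1→X4] = [13, 5, 8, 8]
r4 m[φ2→X14] = [5, 4, 0, 5]
r4 m[φ2→X10] = [0, 0, 0, 7]
r4 m[φ3→X0] = [8, 8, 7, 5]
r4 m[φ3→X9] = [2, 4, 4, 0]
r4 m[φ4→X9] = [8, 8, 0, 7]
r4 m[X14→φ0] = [5, 4, 0, 5]
r4 m[X14→φ2] = [5, 10, 5, 9]
r4 m[X0→φ3] = [0, 0, 0, 0]
r4 m[X9→φ0] = [12, 13, 5, 7]
r4 m[X9→φ1] = [16, 18, 4, 8]
r4 m[X9→φ3] = [16, 15, 1, 8]
r4 m[X9→φ4] = [10, 11, 5, 1]
r4 m[X10→φ2] = [0, 0, 0, 0]
r4 m[X4→φ1] = [0, 0, 0, 0]
r5 m[φ0→X14] = [5, 10, 5, 9]
r5 m[φ0→X9] = [6, 6, 0, 1]
r5 m[φ1→X9] = [2, 1, 1, 0]
r5 m[φ1→X4] = [13, 5, 8, 8]
r5 m[φ2→X14] = [5, 4, 0, 5]
r5 m[φ2→X10] = [5, 5, 5, 12]
r5 m[φ3→X0] = [8, 8, 7, 5]
r5 m[φ3→X9] = [2, 4, 4, 0]
r5 m[φ4→X9] = [8, 8, 0, 7]
r5 m[X14→φ0] = [5, 4, 0, 5]
r5 m[X14→φ2] = [5, 10, 5, 9]
r5 m[X0→φ3] = [0, 0, 0, 0]
r5 m[X9→φ0] = [12, 13, 5, 7]
r5 m[X9→φ1] = [16, 18, 4, 8]
r5 m[X9→φ3] = [16, 15, 1, 8]
r5 m[X9→φ4] = [10, 11, 5, 1]
r5 m[X10→φ2] = [0, 0, 0, 0]
r5 m[X4→φ1] = [0, 0, 0, 0]
r6 m[φ0→X14] = [5, 10, 5, 9]
r6 m[φ0→X9] = [6, 6, 0, 1]
r6 m[φ1→X9] = [2, 1, 1, 0]
r6 m[φ1→X4] = [13, 5, 8, 8]
r6 m[φ2→X14] = [5, 4, 0, 5]
r6 m[φ2→X10] = [5, 5, 5, 12]
r6 m[φ3→X0] = [8, 8, 7, 5]
r6 m[φ3→X9] = [2, 4, 4, 0]
r6 m[φ4→X9] = [8, 8, 0, 7]
r6 m[X14→φ0] = [5, 4, 0, 5]
r6 m[X14→φ2] = [5, 10, 5, 9]
r6 m[X0→φ3] = [0, 0, 0, 0]
r6 m[X9→φ0] = [12, 13, 5, 7]
r6 m[X9→φ1] = [16, 18, 4, 8]
r6 m[X9→φ3] = [16, 15, 1, 8]
r6 m[X9→φ4] = [10, 11, 5, 1]
r6 m[X10→φ2] = [0, 0, 0, 0]
r6 m[X4→φ1] = [0, 0, 0, 0]
fixed point reached at round 6
traceback from X14: (X14=2, X0=3, X9=2, X10=0, X4=1), score=5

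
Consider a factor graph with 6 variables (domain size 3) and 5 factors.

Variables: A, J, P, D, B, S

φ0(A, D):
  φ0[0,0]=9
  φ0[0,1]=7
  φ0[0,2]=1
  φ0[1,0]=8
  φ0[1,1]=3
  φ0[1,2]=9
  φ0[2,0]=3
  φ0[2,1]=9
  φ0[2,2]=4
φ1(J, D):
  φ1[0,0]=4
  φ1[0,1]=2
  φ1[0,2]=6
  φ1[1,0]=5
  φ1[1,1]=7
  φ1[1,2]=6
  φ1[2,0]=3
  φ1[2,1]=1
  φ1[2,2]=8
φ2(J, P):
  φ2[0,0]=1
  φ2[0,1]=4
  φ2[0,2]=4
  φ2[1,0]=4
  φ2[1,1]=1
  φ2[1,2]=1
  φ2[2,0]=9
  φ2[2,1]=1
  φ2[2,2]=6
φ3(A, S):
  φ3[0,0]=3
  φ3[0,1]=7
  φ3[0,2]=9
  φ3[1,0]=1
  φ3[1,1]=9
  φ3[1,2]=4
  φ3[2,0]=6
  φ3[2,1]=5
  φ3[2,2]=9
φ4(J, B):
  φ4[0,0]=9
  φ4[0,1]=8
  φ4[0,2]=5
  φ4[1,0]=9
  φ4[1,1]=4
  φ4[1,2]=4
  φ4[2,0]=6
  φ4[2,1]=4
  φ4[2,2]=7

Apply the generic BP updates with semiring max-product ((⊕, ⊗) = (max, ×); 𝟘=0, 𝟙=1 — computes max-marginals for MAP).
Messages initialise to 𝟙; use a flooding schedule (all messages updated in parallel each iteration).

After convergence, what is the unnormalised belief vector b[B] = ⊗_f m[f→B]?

b[B] = [34992, 23328, 40824]

init: all messages = 𝟙 over 3 values
r1 m[φ0→A] = [9, 9, 9]
r1 m[φ0→D] = [9, 9, 9]
r1 m[φ1→J] = [6, 7, 8]
r1 m[φ1→D] = [5, 7, 8]
r1 m[φ2→J] = [4, 4, 9]
r1 m[φ2→P] = [9, 4, 6]
r1 m[φ3→A] = [9, 9, 9]
r1 m[φ3→S] = [6, 9, 9]
r1 m[φ4→J] = [9, 9, 7]
r1 m[φ4→B] = [9, 8, 7]
r1 m[A→φ0] = [1, 1, 1]
r1 m[A→φ3] = [1, 1, 1]
r1 m[J→φ1] = [1, 1, 1]
r1 m[J→φ2] = [1, 1, 1]
r1 m[J→φ4] = [1, 1, 1]
r1 m[P→φ2] = [1, 1, 1]
r1 m[D→φ0] = [1, 1, 1]
r1 m[D→φ1] = [1, 1, 1]
r1 m[B→φ4] = [1, 1, 1]
r1 m[S→φ3] = [1, 1, 1]
r2 m[φ0→A] = [9, 9, 9]
r2 m[φ0→D] = [9, 9, 9]
r2 m[φ1→J] = [6, 7, 8]
r2 m[φ1→D] = [5, 7, 8]
r2 m[φ2→J] = [4, 4, 9]
r2 m[φ2→P] = [9, 4, 6]
r2 m[φ3→A] = [9, 9, 9]
r2 m[φ3→S] = [6, 9, 9]
r2 m[φ4→J] = [9, 9, 7]
r2 m[φ4→B] = [9, 8, 7]
r2 m[A→φ0] = [9, 9, 9]
r2 m[A→φ3] = [9, 9, 9]
r2 m[J→φ1] = [36, 36, 63]
r2 m[J→φ2] = [54, 63, 56]
r2 m[J→φ4] = [24, 28, 72]
r2 m[P→φ2] = [1, 1, 1]
r2 m[D→φ0] = [5, 7, 8]
r2 m[D→φ1] = [9, 9, 9]
r2 m[B→φ4] = [1, 1, 1]
r2 m[S→φ3] = [1, 1, 1]
r3 m[φ0→A] = [49, 72, 63]
r3 m[φ0→D] = [81, 81, 81]
r3 m[φ1→J] = [54, 63, 72]
r3 m[φ1→D] = [189, 252, 504]
r3 m[φ2→J] = [4, 4, 9]
r3 m[φ2→P] = [504, 216, 336]
r3 m[φ3→A] = [9, 9, 9]
r3 m[φ3→S] = [54, 81, 81]
r3 m[φ4→J] = [9, 9, 7]
r3 m[φ4→B] = [432, 288, 504]
r3 m[A→φ0] = [9, 9, 9]
r3 m[A→φ3] = [9, 9, 9]
r3 m[J→φ1] = [36, 36, 63]
r3 m[J→φ2] = [54, 63, 56]
r3 m[J→φ4] = [24, 28, 72]
r3 m[P→φ2] = [1, 1, 1]
r3 m[D→φ0] = [5, 7, 8]
r3 m[D→φ1] = [9, 9, 9]
r3 m[B→φ4] = [1, 1, 1]
r3 m[S→φ3] = [1, 1, 1]
r4 m[φ0→A] = [49, 72, 63]
r4 m[φ0→D] = [81, 81, 81]
r4 m[φ1→J] = [54, 63, 72]
r4 m[φ1→D] = [189, 252, 504]
r4 m[φ2→J] = [4, 4, 9]
r4 m[φ2→P] = [504, 216, 336]
r4 m[φ3→A] = [9, 9, 9]
r4 m[φ3→S] = [54, 81, 81]
r4 m[φ4→J] = [9, 9, 7]
r4 m[φ4→B] = [432, 288, 504]
r4 m[A→φ0] = [9, 9, 9]
r4 m[A→φ3] = [49, 72, 63]
r4 m[J→φ1] = [36, 36, 63]
r4 m[J→φ2] = [486, 567, 504]
r4 m[J→φ4] = [216, 252, 648]
r4 m[P→φ2] = [1, 1, 1]
r4 m[D→φ0] = [189, 252, 504]
r4 m[D→φ1] = [81, 81, 81]
r4 m[B→φ4] = [1, 1, 1]
r4 m[S→φ3] = [1, 1, 1]
r5 m[φ0→A] = [1764, 4536, 2268]
r5 m[φ0→D] = [81, 81, 81]
r5 m[φ1→J] = [486, 567, 648]
r5 m[φ1→D] = [189, 252, 504]
r5 m[φ2→J] = [4, 4, 9]
r5 m[φ2→P] = [4536, 1944, 3024]
r5 m[φ3→A] = [9, 9, 9]
r5 m[φ3→S] = [378, 648, 567]
r5 m[φ4→J] = [9, 9, 7]
r5 m[φ4→B] = [3888, 2592, 4536]
r5 m[A→φ0] = [9, 9, 9]
r5 m[A→φ3] = [49, 72, 63]
r5 m[J→φ1] = [36, 36, 63]
r5 m[J→φ2] = [486, 567, 504]
r5 m[J→φ4] = [216, 252, 648]
r5 m[P→φ2] = [1, 1, 1]
r5 m[D→φ0] = [189, 252, 504]
r5 m[D→φ1] = [81, 81, 81]
r5 m[B→φ4] = [1, 1, 1]
r5 m[S→φ3] = [1, 1, 1]
r6 m[φ0→A] = [1764, 4536, 2268]
r6 m[φ0→D] = [81, 81, 81]
r6 m[φ1→J] = [486, 567, 648]
r6 m[φ1→D] = [189, 252, 504]
r6 m[φ2→J] = [4, 4, 9]
r6 m[φ2→P] = [4536, 1944, 3024]
r6 m[φ3→A] = [9, 9, 9]
r6 m[φ3→S] = [378, 648, 567]
r6 m[φ4→J] = [9, 9, 7]
r6 m[φ4→B] = [3888, 2592, 4536]
r6 m[A→φ0] = [9, 9, 9]
r6 m[A→φ3] = [1764, 4536, 2268]
r6 m[J→φ1] = [36, 36, 63]
r6 m[J→φ2] = [4374, 5103, 4536]
r6 m[J→φ4] = [1944, 2268, 5832]
r6 m[P→φ2] = [1, 1, 1]
r6 m[D→φ0] = [189, 252, 504]
r6 m[D→φ1] = [81, 81, 81]
r6 m[B→φ4] = [1, 1, 1]
r6 m[S→φ3] = [1, 1, 1]
r7 m[φ0→A] = [1764, 4536, 2268]
r7 m[φ0→D] = [81, 81, 81]
r7 m[φ1→J] = [486, 567, 648]
r7 m[φ1→D] = [189, 252, 504]
r7 m[φ2→J] = [4, 4, 9]
r7 m[φ2→P] = [40824, 17496, 27216]
r7 m[φ3→A] = [9, 9, 9]
r7 m[φ3→S] = [13608, 40824, 20412]
r7 m[φ4→J] = [9, 9, 7]
r7 m[φ4→B] = [34992, 23328, 40824]
r7 m[A→φ0] = [9, 9, 9]
r7 m[A→φ3] = [1764, 4536, 2268]
r7 m[J→φ1] = [36, 36, 63]
r7 m[J→φ2] = [4374, 5103, 4536]
r7 m[J→φ4] = [1944, 2268, 5832]
r7 m[P→φ2] = [1, 1, 1]
r7 m[D→φ0] = [189, 252, 504]
r7 m[D→φ1] = [81, 81, 81]
r7 m[B→φ4] = [1, 1, 1]
r7 m[S→φ3] = [1, 1, 1]
r8 m[φ0→A] = [1764, 4536, 2268]
r8 m[φ0→D] = [81, 81, 81]
r8 m[φ1→J] = [486, 567, 648]
r8 m[φ1→D] = [189, 252, 504]
r8 m[φ2→J] = [4, 4, 9]
r8 m[φ2→P] = [40824, 17496, 27216]
r8 m[φ3→A] = [9, 9, 9]
r8 m[φ3→S] = [13608, 40824, 20412]
r8 m[φ4→J] = [9, 9, 7]
r8 m[φ4→B] = [34992, 23328, 40824]
r8 m[A→φ0] = [9, 9, 9]
r8 m[A→φ3] = [1764, 4536, 2268]
r8 m[J→φ1] = [36, 36, 63]
r8 m[J→φ2] = [4374, 5103, 4536]
r8 m[J→φ4] = [1944, 2268, 5832]
r8 m[P→φ2] = [1, 1, 1]
r8 m[D→φ0] = [189, 252, 504]
r8 m[D→φ1] = [81, 81, 81]
r8 m[B→φ4] = [1, 1, 1]
r8 m[S→φ3] = [1, 1, 1]
fixed point reached at round 8
b[B] = ⊗ incoming = [34992, 23328, 40824]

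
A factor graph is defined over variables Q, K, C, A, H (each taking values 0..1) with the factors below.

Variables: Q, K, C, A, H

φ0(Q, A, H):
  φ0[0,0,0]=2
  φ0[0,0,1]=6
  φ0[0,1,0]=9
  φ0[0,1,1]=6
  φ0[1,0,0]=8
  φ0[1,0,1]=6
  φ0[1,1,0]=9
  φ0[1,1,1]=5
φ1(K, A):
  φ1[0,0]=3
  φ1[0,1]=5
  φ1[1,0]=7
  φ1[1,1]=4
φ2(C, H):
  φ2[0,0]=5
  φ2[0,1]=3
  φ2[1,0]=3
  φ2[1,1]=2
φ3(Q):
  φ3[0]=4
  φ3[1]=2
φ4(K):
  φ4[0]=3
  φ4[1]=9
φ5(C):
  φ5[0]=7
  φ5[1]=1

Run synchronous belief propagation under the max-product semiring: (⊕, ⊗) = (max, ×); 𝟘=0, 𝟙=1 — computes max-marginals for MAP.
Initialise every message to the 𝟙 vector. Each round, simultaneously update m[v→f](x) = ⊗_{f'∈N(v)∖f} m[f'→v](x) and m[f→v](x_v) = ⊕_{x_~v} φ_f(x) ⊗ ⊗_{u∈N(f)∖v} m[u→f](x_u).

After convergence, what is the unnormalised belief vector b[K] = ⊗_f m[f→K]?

b[K] = [18900, 45360]

init: all messages = 𝟙 over 2 values
r1 m[φ0→Q] = [9, 9]
r1 m[φ0→A] = [8, 9]
r1 m[φ0→H] = [9, 6]
r1 m[φ1→K] = [5, 7]
r1 m[φ1→A] = [7, 5]
r1 m[φ2→C] = [5, 3]
r1 m[φ2→H] = [5, 3]
r1 m[φ3→Q] = [4, 2]
r1 m[φ4→K] = [3, 9]
r1 m[φ5→C] = [7, 1]
r1 m[Q→φ0] = [1, 1]
r1 m[Q→φ3] = [1, 1]
r1 m[K→φ1] = [1, 1]
r1 m[K→φ4] = [1, 1]
r1 m[C→φ2] = [1, 1]
r1 m[C→φ5] = [1, 1]
r1 m[A→φ0] = [1, 1]
r1 m[A→φ1] = [1, 1]
r1 m[H→φ0] = [1, 1]
r1 m[H→φ2] = [1, 1]
r2 m[φ0→Q] = [9, 9]
r2 m[φ0→A] = [8, 9]
r2 m[φ0→H] = [9, 6]
r2 m[φ1→K] = [5, 7]
r2 m[φ1→A] = [7, 5]
r2 m[φ2→C] = [5, 3]
r2 m[φ2→H] = [5, 3]
r2 m[φ3→Q] = [4, 2]
r2 m[φ4→K] = [3, 9]
r2 m[φ5→C] = [7, 1]
r2 m[Q→φ0] = [4, 2]
r2 m[Q→φ3] = [9, 9]
r2 m[K→φ1] = [3, 9]
r2 m[K→φ4] = [5, 7]
r2 m[C→φ2] = [7, 1]
r2 m[C→φ5] = [5, 3]
r2 m[A→φ0] = [7, 5]
r2 m[A→φ1] = [8, 9]
r2 m[H→φ0] = [5, 3]
r2 m[H→φ2] = [9, 6]
r3 m[φ0→Q] = [225, 280]
r3 m[φ0→A] = [80, 180]
r3 m[φ0→H] = [180, 168]
r3 m[φ1→K] = [45, 56]
r3 m[φ1→A] = [63, 36]
r3 m[φ2→C] = [45, 27]
r3 m[φ2→H] = [35, 21]
r3 m[φ3→Q] = [4, 2]
r3 m[φ4→K] = [3, 9]
r3 m[φ5→C] = [7, 1]
r3 m[Q→φ0] = [4, 2]
r3 m[Q→φ3] = [9, 9]
r3 m[K→φ1] = [3, 9]
r3 m[K→φ4] = [5, 7]
r3 m[C→φ2] = [7, 1]
r3 m[C→φ5] = [5, 3]
r3 m[A→φ0] = [7, 5]
r3 m[A→φ1] = [8, 9]
r3 m[H→φ0] = [5, 3]
r3 m[H→φ2] = [9, 6]
r4 m[φ0→Q] = [225, 280]
r4 m[φ0→A] = [80, 180]
r4 m[φ0→H] = [180, 168]
r4 m[φ1→K] = [45, 56]
r4 m[φ1→A] = [63, 36]
r4 m[φ2→C] = [45, 27]
r4 m[φ2→H] = [35, 21]
r4 m[φ3→Q] = [4, 2]
r4 m[φ4→K] = [3, 9]
r4 m[φ5→C] = [7, 1]
r4 m[Q→φ0] = [4, 2]
r4 m[Q→φ3] = [225, 280]
r4 m[K→φ1] = [3, 9]
r4 m[K→φ4] = [45, 56]
r4 m[C→φ2] = [7, 1]
r4 m[C→φ5] = [45, 27]
r4 m[A→φ0] = [63, 36]
r4 m[A→φ1] = [80, 180]
r4 m[H→φ0] = [35, 21]
r4 m[H→φ2] = [180, 168]
r5 m[φ0→Q] = [11340, 17640]
r5 m[φ0→A] = [560, 1260]
r5 m[φ0→H] = [1296, 1512]
r5 m[φ1→K] = [900, 720]
r5 m[φ1→A] = [63, 36]
r5 m[φ2→C] = [900, 540]
r5 m[φ2→H] = [35, 21]
r5 m[φ3→Q] = [4, 2]
r5 m[φ4→K] = [3, 9]
r5 m[φ5→C] = [7, 1]
r5 m[Q→φ0] = [4, 2]
r5 m[Q→φ3] = [225, 280]
r5 m[K→φ1] = [3, 9]
r5 m[K→φ4] = [45, 56]
r5 m[C→φ2] = [7, 1]
r5 m[C→φ5] = [45, 27]
r5 m[A→φ0] = [63, 36]
r5 m[A→φ1] = [80, 180]
r5 m[H→φ0] = [35, 21]
r5 m[H→φ2] = [180, 168]
r6 m[φ0→Q] = [11340, 17640]
r6 m[φ0→A] = [560, 1260]
r6 m[φ0→H] = [1296, 1512]
r6 m[φ1→K] = [900, 720]
r6 m[φ1→A] = [63, 36]
r6 m[φ2→C] = [900, 540]
r6 m[φ2→H] = [35, 21]
r6 m[φ3→Q] = [4, 2]
r6 m[φ4→K] = [3, 9]
r6 m[φ5→C] = [7, 1]
r6 m[Q→φ0] = [4, 2]
r6 m[Q→φ3] = [11340, 17640]
r6 m[K→φ1] = [3, 9]
r6 m[K→φ4] = [900, 720]
r6 m[C→φ2] = [7, 1]
r6 m[C→φ5] = [900, 540]
r6 m[A→φ0] = [63, 36]
r6 m[A→φ1] = [560, 1260]
r6 m[H→φ0] = [35, 21]
r6 m[H→φ2] = [1296, 1512]
r7 m[φ0→Q] = [11340, 17640]
r7 m[φ0→A] = [560, 1260]
r7 m[φ0→H] = [1296, 1512]
r7 m[φ1→K] = [6300, 5040]
r7 m[φ1→A] = [63, 36]
r7 m[φ2→C] = [6480, 3888]
r7 m[φ2→H] = [35, 21]
r7 m[φ3→Q] = [4, 2]
r7 m[φ4→K] = [3, 9]
r7 m[φ5→C] = [7, 1]
r7 m[Q→φ0] = [4, 2]
r7 m[Q→φ3] = [11340, 17640]
r7 m[K→φ1] = [3, 9]
r7 m[K→φ4] = [900, 720]
r7 m[C→φ2] = [7, 1]
r7 m[C→φ5] = [900, 540]
r7 m[A→φ0] = [63, 36]
r7 m[A→φ1] = [560, 1260]
r7 m[H→φ0] = [35, 21]
r7 m[H→φ2] = [1296, 1512]
r8 m[φ0→Q] = [11340, 17640]
r8 m[φ0→A] = [560, 1260]
r8 m[φ0→H] = [1296, 1512]
r8 m[φ1→K] = [6300, 5040]
r8 m[φ1→A] = [63, 36]
r8 m[φ2→C] = [6480, 3888]
r8 m[φ2→H] = [35, 21]
r8 m[φ3→Q] = [4, 2]
r8 m[φ4→K] = [3, 9]
r8 m[φ5→C] = [7, 1]
r8 m[Q→φ0] = [4, 2]
r8 m[Q→φ3] = [11340, 17640]
r8 m[K→φ1] = [3, 9]
r8 m[K→φ4] = [6300, 5040]
r8 m[C→φ2] = [7, 1]
r8 m[C→φ5] = [6480, 3888]
r8 m[A→φ0] = [63, 36]
r8 m[A→φ1] = [560, 1260]
r8 m[H→φ0] = [35, 21]
r8 m[H→φ2] = [1296, 1512]
r9 m[φ0→Q] = [11340, 17640]
r9 m[φ0→A] = [560, 1260]
r9 m[φ0→H] = [1296, 1512]
r9 m[φ1→K] = [6300, 5040]
r9 m[φ1→A] = [63, 36]
r9 m[φ2→C] = [6480, 3888]
r9 m[φ2→H] = [35, 21]
r9 m[φ3→Q] = [4, 2]
r9 m[φ4→K] = [3, 9]
r9 m[φ5→C] = [7, 1]
r9 m[Q→φ0] = [4, 2]
r9 m[Q→φ3] = [11340, 17640]
r9 m[K→φ1] = [3, 9]
r9 m[K→φ4] = [6300, 5040]
r9 m[C→φ2] = [7, 1]
r9 m[C→φ5] = [6480, 3888]
r9 m[A→φ0] = [63, 36]
r9 m[A→φ1] = [560, 1260]
r9 m[H→φ0] = [35, 21]
r9 m[H→φ2] = [1296, 1512]
fixed point reached at round 9
b[K] = ⊗ incoming = [18900, 45360]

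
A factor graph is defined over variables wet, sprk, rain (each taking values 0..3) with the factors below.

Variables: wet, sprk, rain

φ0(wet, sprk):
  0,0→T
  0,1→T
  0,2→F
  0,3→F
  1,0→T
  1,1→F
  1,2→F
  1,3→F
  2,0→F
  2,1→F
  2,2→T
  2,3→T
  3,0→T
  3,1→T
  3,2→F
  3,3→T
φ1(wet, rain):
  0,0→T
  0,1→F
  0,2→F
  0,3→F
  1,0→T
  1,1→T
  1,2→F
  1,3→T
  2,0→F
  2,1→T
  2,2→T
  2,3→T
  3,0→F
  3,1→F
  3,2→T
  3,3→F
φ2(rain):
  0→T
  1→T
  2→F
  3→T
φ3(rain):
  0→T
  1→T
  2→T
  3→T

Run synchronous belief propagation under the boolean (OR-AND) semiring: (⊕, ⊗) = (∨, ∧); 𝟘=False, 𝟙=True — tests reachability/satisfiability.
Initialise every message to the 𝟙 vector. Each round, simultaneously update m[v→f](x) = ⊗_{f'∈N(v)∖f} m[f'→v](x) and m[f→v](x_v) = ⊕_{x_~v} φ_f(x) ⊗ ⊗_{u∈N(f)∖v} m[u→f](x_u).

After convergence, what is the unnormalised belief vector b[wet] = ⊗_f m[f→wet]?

init: all messages = 𝟙 over 4 values
r1 m[φ0→wet] = [T, T, T, T]
r1 m[φ0→sprk] = [T, T, T, T]
r1 m[φ1→wet] = [T, T, T, T]
r1 m[φ1→rain] = [T, T, T, T]
r1 m[φ2→rain] = [T, T, F, T]
r1 m[φ3→rain] = [T, T, T, T]
r1 m[wet→φ0] = [T, T, T, T]
r1 m[wet→φ1] = [T, T, T, T]
r1 m[sprk→φ0] = [T, T, T, T]
r1 m[rain→φ1] = [T, T, T, T]
r1 m[rain→φ2] = [T, T, T, T]
r1 m[rain→φ3] = [T, T, T, T]
r2 m[φ0→wet] = [T, T, T, T]
r2 m[φ0→sprk] = [T, T, T, T]
r2 m[φ1→wet] = [T, T, T, T]
r2 m[φ1→rain] = [T, T, T, T]
r2 m[φ2→rain] = [T, T, F, T]
r2 m[φ3→rain] = [T, T, T, T]
r2 m[wet→φ0] = [T, T, T, T]
r2 m[wet→φ1] = [T, T, T, T]
r2 m[sprk→φ0] = [T, T, T, T]
r2 m[rain→φ1] = [T, T, F, T]
r2 m[rain→φ2] = [T, T, T, T]
r2 m[rain→φ3] = [T, T, F, T]
r3 m[φ0→wet] = [T, T, T, T]
r3 m[φ0→sprk] = [T, T, T, T]
r3 m[φ1→wet] = [T, T, T, F]
r3 m[φ1→rain] = [T, T, T, T]
r3 m[φ2→rain] = [T, T, F, T]
r3 m[φ3→rain] = [T, T, T, T]
r3 m[wet→φ0] = [T, T, T, T]
r3 m[wet→φ1] = [T, T, T, T]
r3 m[sprk→φ0] = [T, T, T, T]
r3 m[rain→φ1] = [T, T, F, T]
r3 m[rain→φ2] = [T, T, T, T]
r3 m[rain→φ3] = [T, T, F, T]
r4 m[φ0→wet] = [T, T, T, T]
r4 m[φ0→sprk] = [T, T, T, T]
r4 m[φ1→wet] = [T, T, T, F]
r4 m[φ1→rain] = [T, T, T, T]
r4 m[φ2→rain] = [T, T, F, T]
r4 m[φ3→rain] = [T, T, T, T]
r4 m[wet→φ0] = [T, T, T, F]
r4 m[wet→φ1] = [T, T, T, T]
r4 m[sprk→φ0] = [T, T, T, T]
r4 m[rain→φ1] = [T, T, F, T]
r4 m[rain→φ2] = [T, T, T, T]
r4 m[rain→φ3] = [T, T, F, T]
r5 m[φ0→wet] = [T, T, T, T]
r5 m[φ0→sprk] = [T, T, T, T]
r5 m[φ1→wet] = [T, T, T, F]
r5 m[φ1→rain] = [T, T, T, T]
r5 m[φ2→rain] = [T, T, F, T]
r5 m[φ3→rain] = [T, T, T, T]
r5 m[wet→φ0] = [T, T, T, F]
r5 m[wet→φ1] = [T, T, T, T]
r5 m[sprk→φ0] = [T, T, T, T]
r5 m[rain→φ1] = [T, T, F, T]
r5 m[rain→φ2] = [T, T, T, T]
r5 m[rain→φ3] = [T, T, F, T]
fixed point reached at round 5
b[wet] = ⊗ incoming = [T, T, T, F]

b[wet] = [T, T, T, F]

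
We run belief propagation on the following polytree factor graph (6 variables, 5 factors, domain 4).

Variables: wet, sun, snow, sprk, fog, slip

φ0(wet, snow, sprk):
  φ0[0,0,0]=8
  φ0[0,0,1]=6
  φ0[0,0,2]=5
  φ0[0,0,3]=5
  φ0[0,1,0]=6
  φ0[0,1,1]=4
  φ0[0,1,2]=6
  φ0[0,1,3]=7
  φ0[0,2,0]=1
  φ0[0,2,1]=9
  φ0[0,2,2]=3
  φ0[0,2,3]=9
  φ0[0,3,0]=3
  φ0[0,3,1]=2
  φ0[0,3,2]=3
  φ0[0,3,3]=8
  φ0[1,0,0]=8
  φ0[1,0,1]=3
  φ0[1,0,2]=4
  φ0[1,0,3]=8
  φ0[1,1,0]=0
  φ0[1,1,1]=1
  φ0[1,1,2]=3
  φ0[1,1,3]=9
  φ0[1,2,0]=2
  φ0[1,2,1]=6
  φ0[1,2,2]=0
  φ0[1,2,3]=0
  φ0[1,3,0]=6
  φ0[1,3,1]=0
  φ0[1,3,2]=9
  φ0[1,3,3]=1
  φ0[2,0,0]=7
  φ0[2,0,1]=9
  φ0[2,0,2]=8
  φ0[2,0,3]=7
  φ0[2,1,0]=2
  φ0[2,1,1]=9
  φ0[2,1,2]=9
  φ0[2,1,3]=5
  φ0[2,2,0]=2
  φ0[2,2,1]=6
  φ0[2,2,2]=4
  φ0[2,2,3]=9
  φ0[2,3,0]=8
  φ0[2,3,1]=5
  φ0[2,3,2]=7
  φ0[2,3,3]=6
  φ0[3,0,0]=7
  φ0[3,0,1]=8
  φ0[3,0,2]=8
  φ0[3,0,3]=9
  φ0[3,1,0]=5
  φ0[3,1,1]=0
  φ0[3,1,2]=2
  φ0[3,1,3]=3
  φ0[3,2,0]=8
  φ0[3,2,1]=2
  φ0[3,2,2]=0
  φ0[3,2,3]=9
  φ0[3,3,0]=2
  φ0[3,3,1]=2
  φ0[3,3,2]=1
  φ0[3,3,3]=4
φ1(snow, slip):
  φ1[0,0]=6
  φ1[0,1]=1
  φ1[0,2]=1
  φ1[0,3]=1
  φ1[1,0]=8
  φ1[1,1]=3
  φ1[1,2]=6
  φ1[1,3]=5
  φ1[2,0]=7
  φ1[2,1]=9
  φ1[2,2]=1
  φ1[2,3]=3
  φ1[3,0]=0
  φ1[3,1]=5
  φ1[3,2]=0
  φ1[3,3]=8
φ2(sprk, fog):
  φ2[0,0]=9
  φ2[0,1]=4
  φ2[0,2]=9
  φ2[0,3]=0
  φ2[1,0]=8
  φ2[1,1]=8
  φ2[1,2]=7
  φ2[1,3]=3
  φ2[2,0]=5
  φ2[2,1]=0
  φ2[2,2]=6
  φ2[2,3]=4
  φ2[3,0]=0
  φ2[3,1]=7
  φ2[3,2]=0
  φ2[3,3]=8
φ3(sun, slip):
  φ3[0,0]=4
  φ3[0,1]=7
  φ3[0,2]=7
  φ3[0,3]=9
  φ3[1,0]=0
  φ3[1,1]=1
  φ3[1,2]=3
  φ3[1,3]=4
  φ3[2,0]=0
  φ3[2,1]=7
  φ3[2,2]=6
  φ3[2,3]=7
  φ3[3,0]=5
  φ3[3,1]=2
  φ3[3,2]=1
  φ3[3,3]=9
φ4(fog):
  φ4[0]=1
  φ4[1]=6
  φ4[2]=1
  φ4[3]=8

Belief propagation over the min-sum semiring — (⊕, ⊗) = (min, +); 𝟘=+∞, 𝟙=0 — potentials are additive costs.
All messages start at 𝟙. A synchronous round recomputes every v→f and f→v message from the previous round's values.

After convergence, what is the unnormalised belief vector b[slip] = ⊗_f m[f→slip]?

init: all messages = 𝟙 over 4 values
r1 m[φ0→wet] = [1, 0, 2, 0]
r1 m[φ0→snow] = [3, 0, 0, 0]
r1 m[φ0→sprk] = [0, 0, 0, 0]
r1 m[φ1→snow] = [1, 3, 1, 0]
r1 m[φ1→slip] = [0, 1, 0, 1]
r1 m[φ2→sprk] = [0, 3, 0, 0]
r1 m[φ2→fog] = [0, 0, 0, 0]
r1 m[φ3→sun] = [4, 0, 0, 1]
r1 m[φ3→slip] = [0, 1, 1, 4]
r1 m[φ4→fog] = [1, 6, 1, 8]
r1 m[wet→φ0] = [0, 0, 0, 0]
r1 m[sun→φ3] = [0, 0, 0, 0]
r1 m[snow→φ0] = [0, 0, 0, 0]
r1 m[snow→φ1] = [0, 0, 0, 0]
r1 m[sprk→φ0] = [0, 0, 0, 0]
r1 m[sprk→φ2] = [0, 0, 0, 0]
r1 m[fog→φ2] = [0, 0, 0, 0]
r1 m[fog→φ4] = [0, 0, 0, 0]
r1 m[slip→φ1] = [0, 0, 0, 0]
r1 m[slip→φ3] = [0, 0, 0, 0]
r2 m[φ0→wet] = [1, 0, 2, 0]
r2 m[φ0→snow] = [3, 0, 0, 0]
r2 m[φ0→sprk] = [0, 0, 0, 0]
r2 m[φ1→snow] = [1, 3, 1, 0]
r2 m[φ1→slip] = [0, 1, 0, 1]
r2 m[φ2→sprk] = [0, 3, 0, 0]
r2 m[φ2→fog] = [0, 0, 0, 0]
r2 m[φ3→sun] = [4, 0, 0, 1]
r2 m[φ3→slip] = [0, 1, 1, 4]
r2 m[φ4→fog] = [1, 6, 1, 8]
r2 m[wet→φ0] = [0, 0, 0, 0]
r2 m[sun→φ3] = [0, 0, 0, 0]
r2 m[snow→φ0] = [1, 3, 1, 0]
r2 m[snow→φ1] = [3, 0, 0, 0]
r2 m[sprk→φ0] = [0, 3, 0, 0]
r2 m[sprk→φ2] = [0, 0, 0, 0]
r2 m[fog→φ2] = [1, 6, 1, 8]
r2 m[fog→φ4] = [0, 0, 0, 0]
r2 m[slip→φ1] = [0, 1, 1, 4]
r2 m[slip→φ3] = [0, 1, 0, 1]
r3 m[φ0→wet] = [2, 1, 3, 1]
r3 m[φ0→snow] = [4, 0, 0, 1]
r3 m[φ0→sprk] = [2, 0, 1, 1]
r3 m[φ1→snow] = [2, 4, 2, 0]
r3 m[φ1→slip] = [0, 3, 0, 3]
r3 m[φ2→sprk] = [8, 8, 6, 1]
r3 m[φ2→fog] = [0, 0, 0, 0]
r3 m[φ3→sun] = [4, 0, 0, 1]
r3 m[φ3→slip] = [0, 1, 1, 4]
r3 m[φ4→fog] = [1, 6, 1, 8]
r3 m[wet→φ0] = [0, 0, 0, 0]
r3 m[sun→φ3] = [0, 0, 0, 0]
r3 m[snow→φ0] = [1, 3, 1, 0]
r3 m[snow→φ1] = [3, 0, 0, 0]
r3 m[sprk→φ0] = [0, 3, 0, 0]
r3 m[sprk→φ2] = [0, 0, 0, 0]
r3 m[fog→φ2] = [1, 6, 1, 8]
r3 m[fog→φ4] = [0, 0, 0, 0]
r3 m[slip→φ1] = [0, 1, 1, 4]
r3 m[slip→φ3] = [0, 1, 0, 1]
r4 m[φ0→wet] = [2, 1, 3, 1]
r4 m[φ0→snow] = [4, 0, 0, 1]
r4 m[φ0→sprk] = [2, 0, 1, 1]
r4 m[φ1→snow] = [2, 4, 2, 0]
r4 m[φ1→slip] = [0, 3, 0, 3]
r4 m[φ2→sprk] = [8, 8, 6, 1]
r4 m[φ2→fog] = [0, 0, 0, 0]
r4 m[φ3→sun] = [4, 0, 0, 1]
r4 m[φ3→slip] = [0, 1, 1, 4]
r4 m[φ4→fog] = [1, 6, 1, 8]
r4 m[wet→φ0] = [0, 0, 0, 0]
r4 m[sun→φ3] = [0, 0, 0, 0]
r4 m[snow→φ0] = [2, 4, 2, 0]
r4 m[snow→φ1] = [4, 0, 0, 1]
r4 m[sprk→φ0] = [8, 8, 6, 1]
r4 m[sprk→φ2] = [2, 0, 1, 1]
r4 m[fog→φ2] = [1, 6, 1, 8]
r4 m[fog→φ4] = [0, 0, 0, 0]
r4 m[slip→φ1] = [0, 1, 1, 4]
r4 m[slip→φ3] = [0, 3, 0, 3]
r5 m[φ0→wet] = [8, 2, 7, 5]
r5 m[φ0→snow] = [6, 4, 1, 2]
r5 m[φ0→sprk] = [2, 0, 1, 1]
r5 m[φ1→snow] = [2, 4, 2, 0]
r5 m[φ1→slip] = [1, 3, 1, 3]
r5 m[φ2→sprk] = [8, 8, 6, 1]
r5 m[φ2→fog] = [1, 1, 1, 2]
r5 m[φ3→sun] = [4, 0, 0, 1]
r5 m[φ3→slip] = [0, 1, 1, 4]
r5 m[φ4→fog] = [1, 6, 1, 8]
r5 m[wet→φ0] = [0, 0, 0, 0]
r5 m[sun→φ3] = [0, 0, 0, 0]
r5 m[snow→φ0] = [2, 4, 2, 0]
r5 m[snow→φ1] = [4, 0, 0, 1]
r5 m[sprk→φ0] = [8, 8, 6, 1]
r5 m[sprk→φ2] = [2, 0, 1, 1]
r5 m[fog→φ2] = [1, 6, 1, 8]
r5 m[fog→φ4] = [0, 0, 0, 0]
r5 m[slip→φ1] = [0, 1, 1, 4]
r5 m[slip→φ3] = [0, 3, 0, 3]
r6 m[φ0→wet] = [8, 2, 7, 5]
r6 m[φ0→snow] = [6, 4, 1, 2]
r6 m[φ0→sprk] = [2, 0, 1, 1]
r6 m[φ1→snow] = [2, 4, 2, 0]
r6 m[φ1→slip] = [1, 3, 1, 3]
r6 m[φ2→sprk] = [8, 8, 6, 1]
r6 m[φ2→fog] = [1, 1, 1, 2]
r6 m[φ3→sun] = [4, 0, 0, 1]
r6 m[φ3→slip] = [0, 1, 1, 4]
r6 m[φ4→fog] = [1, 6, 1, 8]
r6 m[wet→φ0] = [0, 0, 0, 0]
r6 m[sun→φ3] = [0, 0, 0, 0]
r6 m[snow→φ0] = [2, 4, 2, 0]
r6 m[snow→φ1] = [6, 4, 1, 2]
r6 m[sprk→φ0] = [8, 8, 6, 1]
r6 m[sprk→φ2] = [2, 0, 1, 1]
r6 m[fog→φ2] = [1, 6, 1, 8]
r6 m[fog→φ4] = [1, 1, 1, 2]
r6 m[slip→φ1] = [0, 1, 1, 4]
r6 m[slip→φ3] = [1, 3, 1, 3]
r7 m[φ0→wet] = [8, 2, 7, 5]
r7 m[φ0→snow] = [6, 4, 1, 2]
r7 m[φ0→sprk] = [2, 0, 1, 1]
r7 m[φ1→snow] = [2, 4, 2, 0]
r7 m[φ1→slip] = [2, 7, 2, 4]
r7 m[φ2→sprk] = [8, 8, 6, 1]
r7 m[φ2→fog] = [1, 1, 1, 2]
r7 m[φ3→sun] = [5, 1, 1, 2]
r7 m[φ3→slip] = [0, 1, 1, 4]
r7 m[φ4→fog] = [1, 6, 1, 8]
r7 m[wet→φ0] = [0, 0, 0, 0]
r7 m[sun→φ3] = [0, 0, 0, 0]
r7 m[snow→φ0] = [2, 4, 2, 0]
r7 m[snow→φ1] = [6, 4, 1, 2]
r7 m[sprk→φ0] = [8, 8, 6, 1]
r7 m[sprk→φ2] = [2, 0, 1, 1]
r7 m[fog→φ2] = [1, 6, 1, 8]
r7 m[fog→φ4] = [1, 1, 1, 2]
r7 m[slip→φ1] = [0, 1, 1, 4]
r7 m[slip→φ3] = [1, 3, 1, 3]
r8 m[φ0→wet] = [8, 2, 7, 5]
r8 m[φ0→snow] = [6, 4, 1, 2]
r8 m[φ0→sprk] = [2, 0, 1, 1]
r8 m[φ1→snow] = [2, 4, 2, 0]
r8 m[φ1→slip] = [2, 7, 2, 4]
r8 m[φ2→sprk] = [8, 8, 6, 1]
r8 m[φ2→fog] = [1, 1, 1, 2]
r8 m[φ3→sun] = [5, 1, 1, 2]
r8 m[φ3→slip] = [0, 1, 1, 4]
r8 m[φ4→fog] = [1, 6, 1, 8]
r8 m[wet→φ0] = [0, 0, 0, 0]
r8 m[sun→φ3] = [0, 0, 0, 0]
r8 m[snow→φ0] = [2, 4, 2, 0]
r8 m[snow→φ1] = [6, 4, 1, 2]
r8 m[sprk→φ0] = [8, 8, 6, 1]
r8 m[sprk→φ2] = [2, 0, 1, 1]
r8 m[fog→φ2] = [1, 6, 1, 8]
r8 m[fog→φ4] = [1, 1, 1, 2]
r8 m[slip→φ1] = [0, 1, 1, 4]
r8 m[slip→φ3] = [2, 7, 2, 4]
r9 m[φ0→wet] = [8, 2, 7, 5]
r9 m[φ0→snow] = [6, 4, 1, 2]
r9 m[φ0→sprk] = [2, 0, 1, 1]
r9 m[φ1→snow] = [2, 4, 2, 0]
r9 m[φ1→slip] = [2, 7, 2, 4]
r9 m[φ2→sprk] = [8, 8, 6, 1]
r9 m[φ2→fog] = [1, 1, 1, 2]
r9 m[φ3→sun] = [6, 2, 2, 3]
r9 m[φ3→slip] = [0, 1, 1, 4]
r9 m[φ4→fog] = [1, 6, 1, 8]
r9 m[wet→φ0] = [0, 0, 0, 0]
r9 m[sun→φ3] = [0, 0, 0, 0]
r9 m[snow→φ0] = [2, 4, 2, 0]
r9 m[snow→φ1] = [6, 4, 1, 2]
r9 m[sprk→φ0] = [8, 8, 6, 1]
r9 m[sprk→φ2] = [2, 0, 1, 1]
r9 m[fog→φ2] = [1, 6, 1, 8]
r9 m[fog→φ4] = [1, 1, 1, 2]
r9 m[slip→φ1] = [0, 1, 1, 4]
r9 m[slip→φ3] = [2, 7, 2, 4]
r10 m[φ0→wet] = [8, 2, 7, 5]
r10 m[φ0→snow] = [6, 4, 1, 2]
r10 m[φ0→sprk] = [2, 0, 1, 1]
r10 m[φ1→snow] = [2, 4, 2, 0]
r10 m[φ1→slip] = [2, 7, 2, 4]
r10 m[φ2→sprk] = [8, 8, 6, 1]
r10 m[φ2→fog] = [1, 1, 1, 2]
r10 m[φ3→sun] = [6, 2, 2, 3]
r10 m[φ3→slip] = [0, 1, 1, 4]
r10 m[φ4→fog] = [1, 6, 1, 8]
r10 m[wet→φ0] = [0, 0, 0, 0]
r10 m[sun→φ3] = [0, 0, 0, 0]
r10 m[snow→φ0] = [2, 4, 2, 0]
r10 m[snow→φ1] = [6, 4, 1, 2]
r10 m[sprk→φ0] = [8, 8, 6, 1]
r10 m[sprk→φ2] = [2, 0, 1, 1]
r10 m[fog→φ2] = [1, 6, 1, 8]
r10 m[fog→φ4] = [1, 1, 1, 2]
r10 m[slip→φ1] = [0, 1, 1, 4]
r10 m[slip→φ3] = [2, 7, 2, 4]
fixed point reached at round 10
b[slip] = ⊗ incoming = [2, 8, 3, 8]

b[slip] = [2, 8, 3, 8]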